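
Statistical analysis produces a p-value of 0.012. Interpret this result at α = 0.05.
Since p = 0.012 < α = 0.05, reject H₀.
There is sufficient evidence to reject the null hypothesis; the result is statistically significant at the 0.05 level.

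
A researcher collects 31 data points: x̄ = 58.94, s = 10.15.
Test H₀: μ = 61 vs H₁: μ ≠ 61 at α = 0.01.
One-sample t-test:
H₀: μ = 61
H₁: μ ≠ 61
df = n - 1 = 30
t = (x̄ - μ₀) / (s/√n) = (58.94 - 61) / (10.15/√31) = -1.130
p-value = 0.2674

Since p-value > α = 0.01, we fail to reject H₀.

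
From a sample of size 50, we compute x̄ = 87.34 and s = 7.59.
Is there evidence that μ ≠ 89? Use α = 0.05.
One-sample t-test:
H₀: μ = 89
H₁: μ ≠ 89
df = n - 1 = 49
t = (x̄ - μ₀) / (s/√n) = (87.34 - 89) / (7.59/√50) = -1.547
p-value = 0.1284

Since p-value > α = 0.05, we fail to reject H₀.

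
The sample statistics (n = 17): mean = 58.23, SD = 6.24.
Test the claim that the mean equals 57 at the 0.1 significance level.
One-sample t-test:
H₀: μ = 57
H₁: μ ≠ 57
df = n - 1 = 16
t = (x̄ - μ₀) / (s/√n) = (58.23 - 57) / (6.24/√17) = 0.813
p-value = 0.4283

Since p-value > α = 0.1, we fail to reject H₀.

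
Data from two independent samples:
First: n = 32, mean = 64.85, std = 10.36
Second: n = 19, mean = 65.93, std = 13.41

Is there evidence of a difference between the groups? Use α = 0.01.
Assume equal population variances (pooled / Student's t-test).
Student's two-sample t-test (equal variances):
H₀: μ₁ = μ₂
H₁: μ₁ ≠ μ₂
df = n₁ + n₂ - 2 = 49
Pooled variance s_p² = [(n₁-1)s₁² + (n₂-1)s₂²] / (n₁ + n₂ - 2) = [(31)(10.36²) + (18)(13.41²)] / 49 = 133.9617
SE = √(s_p²(1/n₁ + 1/n₂)) = √(133.9617 × (1/32 + 1/19)) = 3.3522
t = (x̄₁ - x̄₂) / SE = (64.85 - 65.93) / 3.3522 = -1.08 / 3.3522 = -0.322
p-value = 0.7487

Since p-value > α = 0.01, we fail to reject H₀.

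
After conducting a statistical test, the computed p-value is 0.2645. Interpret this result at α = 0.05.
Since p = 0.2645 > α = 0.05, fail to reject H₀.
There is insufficient evidence to reject the null hypothesis; the result is not statistically significant at the 0.05 level.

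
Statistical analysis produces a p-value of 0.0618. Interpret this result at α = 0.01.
Since p = 0.0618 > α = 0.01, fail to reject H₀.
There is insufficient evidence to reject the null hypothesis; the result is not statistically significant at the 0.01 level.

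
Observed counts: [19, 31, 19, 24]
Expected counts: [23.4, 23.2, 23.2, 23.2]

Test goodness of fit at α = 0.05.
Chi-square goodness of fit test:
H₀: observed counts match expected distribution
H₁: observed counts differ from expected distribution
df = k - 1 = 3
χ² = Σ(O - E)²/E
   = (19 - 23.4)²/23.4 + (31 - 23.2)²/23.2 + (19 - 23.2)²/23.2 + (24 - 23.2)²/23.2
   = 0.827 + 2.622 + 0.760 + 0.028
   = 4.24
p-value = 0.2369

Since p-value > α = 0.05, we fail to reject H₀.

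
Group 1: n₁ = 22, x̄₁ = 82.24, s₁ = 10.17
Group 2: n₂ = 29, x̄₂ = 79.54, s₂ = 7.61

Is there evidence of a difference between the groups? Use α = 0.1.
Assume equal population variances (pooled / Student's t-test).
Student's two-sample t-test (equal variances):
H₀: μ₁ = μ₂
H₁: μ₁ ≠ μ₂
df = n₁ + n₂ - 2 = 49
Pooled variance s_p² = [(n₁-1)s₁² + (n₂-1)s₂²] / (n₁ + n₂ - 2) = [(21)(10.17²) + (28)(7.61²)] / 49 = 77.4193
SE = √(s_p²(1/n₁ + 1/n₂)) = √(77.4193 × (1/22 + 1/29)) = 2.4877
t = (x̄₁ - x̄₂) / SE = (82.24 - 79.54) / 2.4877 = 2.70 / 2.4877 = 1.085
p-value = 0.2831

Since p-value > α = 0.1, we fail to reject H₀.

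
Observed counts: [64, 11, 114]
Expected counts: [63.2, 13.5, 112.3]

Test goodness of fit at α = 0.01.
Chi-square goodness of fit test:
H₀: observed counts match expected distribution
H₁: observed counts differ from expected distribution
df = k - 1 = 2
χ² = Σ(O - E)²/E
   = (64 - 63.2)²/63.2 + (11 - 13.5)²/13.5 + (114 - 112.3)²/112.3
   = 0.010 + 0.463 + 0.026
   = 0.50
p-value = 0.7793

Since p-value > α = 0.01, we fail to reject H₀.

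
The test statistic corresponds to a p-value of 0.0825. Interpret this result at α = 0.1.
Since p = 0.0825 < α = 0.1, reject H₀.
There is sufficient evidence to reject the null hypothesis; the result is statistically significant at the 0.1 level.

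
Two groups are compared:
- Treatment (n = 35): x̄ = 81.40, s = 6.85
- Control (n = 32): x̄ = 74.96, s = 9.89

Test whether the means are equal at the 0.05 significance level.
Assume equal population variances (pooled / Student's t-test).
Student's two-sample t-test (equal variances):
H₀: μ₁ = μ₂
H₁: μ₁ ≠ μ₂
df = n₁ + n₂ - 2 = 65
Pooled variance s_p² = [(n₁-1)s₁² + (n₂-1)s₂²] / (n₁ + n₂ - 2) = [(34)(6.85²) + (31)(9.89²)] / 65 = 71.1929
SE = √(s_p²(1/n₁ + 1/n₂)) = √(71.1929 × (1/35 + 1/32)) = 2.0637
t = (x̄₁ - x̄₂) / SE = (81.40 - 74.96) / 2.0637 = 6.44 / 2.0637 = 3.121
p-value = 0.0027

Since p-value < α = 0.05, we reject H₀.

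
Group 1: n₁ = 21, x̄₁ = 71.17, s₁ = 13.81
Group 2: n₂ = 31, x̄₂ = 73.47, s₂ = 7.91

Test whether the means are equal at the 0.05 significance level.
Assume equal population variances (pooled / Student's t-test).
Student's two-sample t-test (equal variances):
H₀: μ₁ = μ₂
H₁: μ₁ ≠ μ₂
df = n₁ + n₂ - 2 = 50
Pooled variance s_p² = [(n₁-1)s₁² + (n₂-1)s₂²] / (n₁ + n₂ - 2) = [(20)(13.81²) + (30)(7.91²)] / 50 = 113.8273
SE = √(s_p²(1/n₁ + 1/n₂)) = √(113.8273 × (1/21 + 1/31)) = 3.0153
t = (x̄₁ - x̄₂) / SE = (71.17 - 73.47) / 3.0153 = -2.30 / 3.0153 = -0.763
p-value = 0.4492

Since p-value > α = 0.05, we fail to reject H₀.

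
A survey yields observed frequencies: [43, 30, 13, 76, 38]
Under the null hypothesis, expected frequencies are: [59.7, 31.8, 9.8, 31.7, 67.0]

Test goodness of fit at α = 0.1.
Chi-square goodness of fit test:
H₀: observed counts match expected distribution
H₁: observed counts differ from expected distribution
df = k - 1 = 4
χ² = Σ(O - E)²/E
   = (43 - 59.7)²/59.7 + (30 - 31.8)²/31.8 + (13 - 9.8)²/9.8 + (76 - 31.7)²/31.7 + (38 - 67.0)²/67.0
   = 4.672 + 0.102 + 1.045 + 61.908 + 12.552
   = 80.28
p-value < 0.0001

Since p-value < α = 0.1, we reject H₀.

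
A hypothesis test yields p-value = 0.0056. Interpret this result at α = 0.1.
Since p = 0.0056 < α = 0.1, reject H₀.
There is sufficient evidence to reject the null hypothesis; the result is statistically significant at the 0.1 level.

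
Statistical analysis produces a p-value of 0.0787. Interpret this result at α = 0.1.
Since p = 0.0787 < α = 0.1, reject H₀.
There is sufficient evidence to reject the null hypothesis; the result is statistically significant at the 0.1 level.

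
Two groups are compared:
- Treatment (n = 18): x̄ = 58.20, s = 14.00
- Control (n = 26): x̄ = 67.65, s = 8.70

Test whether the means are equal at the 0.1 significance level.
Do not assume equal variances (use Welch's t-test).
Welch's two-sample t-test:
H₀: μ₁ = μ₂
H₁: μ₁ ≠ μ₂
s₁²/n₁ = 14.00²/18 = 10.8889,  s₂²/n₂ = 8.70²/26 = 2.9112
SE = √(s₁²/n₁ + s₂²/n₂) = √(10.8889 + 2.9112) = 3.7148
df (Welch-Satterthwaite) = (s₁²/n₁ + s₂²/n₂)² / [(s₁²/n₁)²/(n₁-1) + (s₂²/n₂)²/(n₂-1)] ≈ 26.04
t = (x̄₁ - x̄₂) / SE = (58.20 - 67.65) / 3.7148 = -9.45 / 3.7148 = -2.544
p-value = 0.0172

Since p-value < α = 0.1, we reject H₀.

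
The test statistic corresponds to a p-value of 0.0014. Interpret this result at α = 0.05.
Since p = 0.0014 < α = 0.05, reject H₀.
There is sufficient evidence to reject the null hypothesis; the result is statistically significant at the 0.05 level.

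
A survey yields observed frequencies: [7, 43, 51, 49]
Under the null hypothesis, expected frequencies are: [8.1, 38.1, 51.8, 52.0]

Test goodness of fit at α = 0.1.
Chi-square goodness of fit test:
H₀: observed counts match expected distribution
H₁: observed counts differ from expected distribution
df = k - 1 = 3
χ² = Σ(O - E)²/E
   = (7 - 8.1)²/8.1 + (43 - 38.1)²/38.1 + (51 - 51.8)²/51.8 + (49 - 52.0)²/52.0
   = 0.149 + 0.630 + 0.012 + 0.173
   = 0.96
p-value = 0.8097

Since p-value > α = 0.1, we fail to reject H₀.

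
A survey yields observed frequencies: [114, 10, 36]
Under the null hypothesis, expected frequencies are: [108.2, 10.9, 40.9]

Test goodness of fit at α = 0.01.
Chi-square goodness of fit test:
H₀: observed counts match expected distribution
H₁: observed counts differ from expected distribution
df = k - 1 = 2
χ² = Σ(O - E)²/E
   = (114 - 108.2)²/108.2 + (10 - 10.9)²/10.9 + (36 - 40.9)²/40.9
   = 0.311 + 0.074 + 0.587
   = 0.97
p-value = 0.6150

Since p-value > α = 0.01, we fail to reject H₀.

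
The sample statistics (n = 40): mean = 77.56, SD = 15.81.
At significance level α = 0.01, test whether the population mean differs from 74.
One-sample t-test:
H₀: μ = 74
H₁: μ ≠ 74
df = n - 1 = 39
t = (x̄ - μ₀) / (s/√n) = (77.56 - 74) / (15.81/√40) = 1.424
p-value = 0.1624

Since p-value > α = 0.01, we fail to reject H₀.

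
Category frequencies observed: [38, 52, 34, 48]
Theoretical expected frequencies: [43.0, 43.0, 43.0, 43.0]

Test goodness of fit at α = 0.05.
Chi-square goodness of fit test:
H₀: observed counts match expected distribution
H₁: observed counts differ from expected distribution
df = k - 1 = 3
χ² = Σ(O - E)²/E
   = (38 - 43.0)²/43.0 + (52 - 43.0)²/43.0 + (34 - 43.0)²/43.0 + (48 - 43.0)²/43.0
   = 0.581 + 1.884 + 1.884 + 0.581
   = 4.93
p-value = 0.1770

Since p-value > α = 0.05, we fail to reject H₀.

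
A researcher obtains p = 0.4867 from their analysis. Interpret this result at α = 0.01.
Since p = 0.4867 > α = 0.01, fail to reject H₀.
There is insufficient evidence to reject the null hypothesis; the result is not statistically significant at the 0.01 level.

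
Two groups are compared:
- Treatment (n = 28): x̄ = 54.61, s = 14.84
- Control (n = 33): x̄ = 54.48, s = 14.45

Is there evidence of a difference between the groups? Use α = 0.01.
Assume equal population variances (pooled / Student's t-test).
Student's two-sample t-test (equal variances):
H₀: μ₁ = μ₂
H₁: μ₁ ≠ μ₂
df = n₁ + n₂ - 2 = 59
Pooled variance s_p² = [(n₁-1)s₁² + (n₂-1)s₂²] / (n₁ + n₂ - 2) = [(27)(14.84²) + (32)(14.45²)] / 59 = 214.0300
SE = √(s_p²(1/n₁ + 1/n₂)) = √(214.0300 × (1/28 + 1/33)) = 3.7589
t = (x̄₁ - x̄₂) / SE = (54.61 - 54.48) / 3.7589 = 0.13 / 3.7589 = 0.035
p-value = 0.9725

Since p-value > α = 0.01, we fail to reject H₀.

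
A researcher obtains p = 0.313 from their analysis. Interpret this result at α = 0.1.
Since p = 0.313 > α = 0.1, fail to reject H₀.
There is insufficient evidence to reject the null hypothesis; the result is not statistically significant at the 0.1 level.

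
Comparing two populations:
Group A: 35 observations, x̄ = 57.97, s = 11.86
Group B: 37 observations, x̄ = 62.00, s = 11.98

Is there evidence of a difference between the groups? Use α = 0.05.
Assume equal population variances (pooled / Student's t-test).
Student's two-sample t-test (equal variances):
H₀: μ₁ = μ₂
H₁: μ₁ ≠ μ₂
df = n₁ + n₂ - 2 = 70
Pooled variance s_p² = [(n₁-1)s₁² + (n₂-1)s₂²] / (n₁ + n₂ - 2) = [(34)(11.86²) + (36)(11.98²)] / 70 = 142.1309
SE = √(s_p²(1/n₁ + 1/n₂)) = √(142.1309 × (1/35 + 1/37)) = 2.8111
t = (x̄₁ - x̄₂) / SE = (57.97 - 62.00) / 2.8111 = -4.03 / 2.8111 = -1.434
p-value = 0.1561

Since p-value > α = 0.05, we fail to reject H₀.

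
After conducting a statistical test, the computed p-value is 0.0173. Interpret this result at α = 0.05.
Since p = 0.0173 < α = 0.05, reject H₀.
There is sufficient evidence to reject the null hypothesis; the result is statistically significant at the 0.05 level.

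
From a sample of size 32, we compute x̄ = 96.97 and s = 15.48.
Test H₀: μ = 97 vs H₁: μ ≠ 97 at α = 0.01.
One-sample t-test:
H₀: μ = 97
H₁: μ ≠ 97
df = n - 1 = 31
t = (x̄ - μ₀) / (s/√n) = (96.97 - 97) / (15.48/√32) = -0.011
p-value = 0.9913

Since p-value > α = 0.01, we fail to reject H₀.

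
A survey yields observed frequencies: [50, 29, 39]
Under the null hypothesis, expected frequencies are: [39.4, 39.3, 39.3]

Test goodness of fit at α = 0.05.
Chi-square goodness of fit test:
H₀: observed counts match expected distribution
H₁: observed counts differ from expected distribution
df = k - 1 = 2
χ² = Σ(O - E)²/E
   = (50 - 39.4)²/39.4 + (29 - 39.3)²/39.3 + (39 - 39.3)²/39.3
   = 2.852 + 2.699 + 0.002
   = 5.55
p-value = 0.0622

Since p-value > α = 0.05, we fail to reject H₀.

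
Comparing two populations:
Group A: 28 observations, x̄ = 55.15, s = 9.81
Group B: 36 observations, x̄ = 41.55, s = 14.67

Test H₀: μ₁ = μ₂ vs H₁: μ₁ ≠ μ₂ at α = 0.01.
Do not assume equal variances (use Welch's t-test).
Welch's two-sample t-test:
H₀: μ₁ = μ₂
H₁: μ₁ ≠ μ₂
s₁²/n₁ = 9.81²/28 = 3.4370,  s₂²/n₂ = 14.67²/36 = 5.9780
SE = √(s₁²/n₁ + s₂²/n₂) = √(3.4370 + 5.9780) = 3.0684
df (Welch-Satterthwaite) = (s₁²/n₁ + s₂²/n₂)² / [(s₁²/n₁)²/(n₁-1) + (s₂²/n₂)²/(n₂-1)] ≈ 60.77
t = (x̄₁ - x̄₂) / SE = (55.15 - 41.55) / 3.0684 = 13.60 / 3.0684 = 4.432
p-value < 0.0001

Since p-value < α = 0.01, we reject H₀.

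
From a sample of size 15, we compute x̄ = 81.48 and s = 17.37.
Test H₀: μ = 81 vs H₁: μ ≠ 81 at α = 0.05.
One-sample t-test:
H₀: μ = 81
H₁: μ ≠ 81
df = n - 1 = 14
t = (x̄ - μ₀) / (s/√n) = (81.48 - 81) / (17.37/√15) = 0.107
p-value = 0.9163

Since p-value > α = 0.05, we fail to reject H₀.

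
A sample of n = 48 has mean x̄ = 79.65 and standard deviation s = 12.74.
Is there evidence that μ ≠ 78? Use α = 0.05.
One-sample t-test:
H₀: μ = 78
H₁: μ ≠ 78
df = n - 1 = 47
t = (x̄ - μ₀) / (s/√n) = (79.65 - 78) / (12.74/√48) = 0.897
p-value = 0.3741

Since p-value > α = 0.05, we fail to reject H₀.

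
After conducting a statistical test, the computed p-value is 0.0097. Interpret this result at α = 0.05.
Since p = 0.0097 < α = 0.05, reject H₀.
There is sufficient evidence to reject the null hypothesis; the result is statistically significant at the 0.05 level.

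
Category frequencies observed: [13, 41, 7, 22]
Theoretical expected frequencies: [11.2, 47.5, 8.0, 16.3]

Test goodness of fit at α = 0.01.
Chi-square goodness of fit test:
H₀: observed counts match expected distribution
H₁: observed counts differ from expected distribution
df = k - 1 = 3
χ² = Σ(O - E)²/E
   = (13 - 11.2)²/11.2 + (41 - 47.5)²/47.5 + (7 - 8.0)²/8.0 + (22 - 16.3)²/16.3
   = 0.289 + 0.889 + 0.125 + 1.993
   = 3.30
p-value = 0.3481

Since p-value > α = 0.01, we fail to reject H₀.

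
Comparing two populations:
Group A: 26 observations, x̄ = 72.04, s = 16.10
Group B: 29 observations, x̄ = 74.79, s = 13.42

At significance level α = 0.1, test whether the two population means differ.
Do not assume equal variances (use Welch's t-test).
Welch's two-sample t-test:
H₀: μ₁ = μ₂
H₁: μ₁ ≠ μ₂
s₁²/n₁ = 16.10²/26 = 9.9696,  s₂²/n₂ = 13.42²/29 = 6.2102
SE = √(s₁²/n₁ + s₂²/n₂) = √(9.9696 + 6.2102) = 4.0224
df (Welch-Satterthwaite) = (s₁²/n₁ + s₂²/n₂)² / [(s₁²/n₁)²/(n₁-1) + (s₂²/n₂)²/(n₂-1)] ≈ 48.90
t = (x̄₁ - x̄₂) / SE = (72.04 - 74.79) / 4.0224 = -2.75 / 4.0224 = -0.684
p-value = 0.4974

Since p-value > α = 0.1, we fail to reject H₀.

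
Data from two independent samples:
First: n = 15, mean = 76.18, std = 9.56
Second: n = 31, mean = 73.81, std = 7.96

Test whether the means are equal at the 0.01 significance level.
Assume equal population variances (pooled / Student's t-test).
Student's two-sample t-test (equal variances):
H₀: μ₁ = μ₂
H₁: μ₁ ≠ μ₂
df = n₁ + n₂ - 2 = 44
Pooled variance s_p² = [(n₁-1)s₁² + (n₂-1)s₂²] / (n₁ + n₂ - 2) = [(14)(9.56²) + (30)(7.96²)] / 44 = 72.2809
SE = √(s_p²(1/n₁ + 1/n₂)) = √(72.2809 × (1/15 + 1/31)) = 2.6740
t = (x̄₁ - x̄₂) / SE = (76.18 - 73.81) / 2.6740 = 2.37 / 2.6740 = 0.886
p-value = 0.3803

Since p-value > α = 0.01, we fail to reject H₀.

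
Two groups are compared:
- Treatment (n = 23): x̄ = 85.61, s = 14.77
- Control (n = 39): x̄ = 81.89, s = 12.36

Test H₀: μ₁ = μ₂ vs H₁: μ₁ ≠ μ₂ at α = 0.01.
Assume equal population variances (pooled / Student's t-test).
Student's two-sample t-test (equal variances):
H₀: μ₁ = μ₂
H₁: μ₁ ≠ μ₂
df = n₁ + n₂ - 2 = 60
Pooled variance s_p² = [(n₁-1)s₁² + (n₂-1)s₂²] / (n₁ + n₂ - 2) = [(22)(14.77²) + (38)(12.36²)] / 60 = 176.7435
SE = √(s_p²(1/n₁ + 1/n₂)) = √(176.7435 × (1/23 + 1/39)) = 3.4952
t = (x̄₁ - x̄₂) / SE = (85.61 - 81.89) / 3.4952 = 3.72 / 3.4952 = 1.064
p-value = 0.2914

Since p-value > α = 0.01, we fail to reject H₀.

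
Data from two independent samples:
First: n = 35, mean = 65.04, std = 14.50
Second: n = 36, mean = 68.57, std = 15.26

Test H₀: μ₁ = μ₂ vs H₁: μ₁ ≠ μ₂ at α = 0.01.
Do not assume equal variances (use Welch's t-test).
Welch's two-sample t-test:
H₀: μ₁ = μ₂
H₁: μ₁ ≠ μ₂
s₁²/n₁ = 14.50²/35 = 6.0071,  s₂²/n₂ = 15.26²/36 = 6.4685
SE = √(s₁²/n₁ + s₂²/n₂) = √(6.0071 + 6.4685) = 3.5321
df (Welch-Satterthwaite) = (s₁²/n₁ + s₂²/n₂)² / [(s₁²/n₁)²/(n₁-1) + (s₂²/n₂)²/(n₂-1)] ≈ 68.97
t = (x̄₁ - x̄₂) / SE = (65.04 - 68.57) / 3.5321 = -3.53 / 3.5321 = -0.999
p-value = 0.3211

Since p-value > α = 0.01, we fail to reject H₀.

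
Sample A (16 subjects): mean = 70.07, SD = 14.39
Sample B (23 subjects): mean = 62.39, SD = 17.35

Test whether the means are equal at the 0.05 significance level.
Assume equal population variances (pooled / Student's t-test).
Student's two-sample t-test (equal variances):
H₀: μ₁ = μ₂
H₁: μ₁ ≠ μ₂
df = n₁ + n₂ - 2 = 37
Pooled variance s_p² = [(n₁-1)s₁² + (n₂-1)s₂²] / (n₁ + n₂ - 2) = [(15)(14.39²) + (22)(17.35²)] / 37 = 262.9345
SE = √(s_p²(1/n₁ + 1/n₂)) = √(262.9345 × (1/16 + 1/23)) = 5.2788
t = (x̄₁ - x̄₂) / SE = (70.07 - 62.39) / 5.2788 = 7.68 / 5.2788 = 1.455
p-value = 0.1541

Since p-value > α = 0.05, we fail to reject H₀.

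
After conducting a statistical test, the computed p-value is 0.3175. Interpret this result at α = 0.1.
Since p = 0.3175 > α = 0.1, fail to reject H₀.
There is insufficient evidence to reject the null hypothesis; the result is not statistically significant at the 0.1 level.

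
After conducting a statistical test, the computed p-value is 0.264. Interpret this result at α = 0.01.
Since p = 0.264 > α = 0.01, fail to reject H₀.
There is insufficient evidence to reject the null hypothesis; the result is not statistically significant at the 0.01 level.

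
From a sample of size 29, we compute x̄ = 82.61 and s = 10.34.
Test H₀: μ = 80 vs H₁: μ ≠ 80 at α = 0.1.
One-sample t-test:
H₀: μ = 80
H₁: μ ≠ 80
df = n - 1 = 28
t = (x̄ - μ₀) / (s/√n) = (82.61 - 80) / (10.34/√29) = 1.359
p-value = 0.1849

Since p-value > α = 0.1, we fail to reject H₀.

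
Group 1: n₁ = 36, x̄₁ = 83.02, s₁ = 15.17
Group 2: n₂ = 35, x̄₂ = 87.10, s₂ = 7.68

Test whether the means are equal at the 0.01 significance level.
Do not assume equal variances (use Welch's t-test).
Welch's two-sample t-test:
H₀: μ₁ = μ₂
H₁: μ₁ ≠ μ₂
s₁²/n₁ = 15.17²/36 = 6.3925,  s₂²/n₂ = 7.68²/35 = 1.6852
SE = √(s₁²/n₁ + s₂²/n₂) = √(6.3925 + 1.6852) = 2.8421
df (Welch-Satterthwaite) = (s₁²/n₁ + s₂²/n₂)² / [(s₁²/n₁)²/(n₁-1) + (s₂²/n₂)²/(n₂-1)] ≈ 52.15
t = (x̄₁ - x̄₂) / SE = (83.02 - 87.10) / 2.8421 = -4.08 / 2.8421 = -1.436
p-value = 0.1571

Since p-value > α = 0.01, we fail to reject H₀.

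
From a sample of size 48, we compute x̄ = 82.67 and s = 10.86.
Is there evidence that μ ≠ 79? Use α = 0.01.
One-sample t-test:
H₀: μ = 79
H₁: μ ≠ 79
df = n - 1 = 47
t = (x̄ - μ₀) / (s/√n) = (82.67 - 79) / (10.86/√48) = 2.341
p-value = 0.0235

Since p-value > α = 0.01, we fail to reject H₀.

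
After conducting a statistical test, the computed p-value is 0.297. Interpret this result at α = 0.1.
Since p = 0.297 > α = 0.1, fail to reject H₀.
There is insufficient evidence to reject the null hypothesis; the result is not statistically significant at the 0.1 level.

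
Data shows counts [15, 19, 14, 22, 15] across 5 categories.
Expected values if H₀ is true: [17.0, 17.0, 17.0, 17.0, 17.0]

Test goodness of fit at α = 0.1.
Chi-square goodness of fit test:
H₀: observed counts match expected distribution
H₁: observed counts differ from expected distribution
df = k - 1 = 4
χ² = Σ(O - E)²/E
   = (15 - 17.0)²/17.0 + (19 - 17.0)²/17.0 + (14 - 17.0)²/17.0 + (22 - 17.0)²/17.0 + (15 - 17.0)²/17.0
   = 0.235 + 0.235 + 0.529 + 1.471 + 0.235
   = 2.71
p-value = 0.6082

Since p-value > α = 0.1, we fail to reject H₀.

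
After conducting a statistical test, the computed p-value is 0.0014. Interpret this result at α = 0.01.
Since p = 0.0014 < α = 0.01, reject H₀.
There is sufficient evidence to reject the null hypothesis; the result is statistically significant at the 0.01 level.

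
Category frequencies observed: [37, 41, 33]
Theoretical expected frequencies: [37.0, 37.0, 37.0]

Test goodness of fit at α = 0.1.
Chi-square goodness of fit test:
H₀: observed counts match expected distribution
H₁: observed counts differ from expected distribution
df = k - 1 = 2
χ² = Σ(O - E)²/E
   = (37 - 37.0)²/37.0 + (41 - 37.0)²/37.0 + (33 - 37.0)²/37.0
   = 0.000 + 0.432 + 0.432
   = 0.86
p-value = 0.6489

Since p-value > α = 0.1, we fail to reject H₀.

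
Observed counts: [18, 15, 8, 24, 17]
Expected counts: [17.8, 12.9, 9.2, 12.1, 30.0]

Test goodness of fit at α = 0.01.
Chi-square goodness of fit test:
H₀: observed counts match expected distribution
H₁: observed counts differ from expected distribution
df = k - 1 = 4
χ² = Σ(O - E)²/E
   = (18 - 17.8)²/17.8 + (15 - 12.9)²/12.9 + (8 - 9.2)²/9.2 + (24 - 12.1)²/12.1 + (17 - 30.0)²/30.0
   = 0.002 + 0.342 + 0.157 + 11.703 + 5.633
   = 17.84
p-value = 0.0013

Since p-value < α = 0.01, we reject H₀.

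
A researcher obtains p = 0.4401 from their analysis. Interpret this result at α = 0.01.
Since p = 0.4401 > α = 0.01, fail to reject H₀.
There is insufficient evidence to reject the null hypothesis; the result is not statistically significant at the 0.01 level.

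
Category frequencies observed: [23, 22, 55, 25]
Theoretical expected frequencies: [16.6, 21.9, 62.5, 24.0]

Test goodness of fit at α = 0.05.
Chi-square goodness of fit test:
H₀: observed counts match expected distribution
H₁: observed counts differ from expected distribution
df = k - 1 = 3
χ² = Σ(O - E)²/E
   = (23 - 16.6)²/16.6 + (22 - 21.9)²/21.9 + (55 - 62.5)²/62.5 + (25 - 24.0)²/24.0
   = 2.467 + 0.000 + 0.900 + 0.042
   = 3.41
p-value = 0.3327

Since p-value > α = 0.05, we fail to reject H₀.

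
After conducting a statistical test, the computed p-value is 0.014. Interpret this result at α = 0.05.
Since p = 0.014 < α = 0.05, reject H₀.
There is sufficient evidence to reject the null hypothesis; the result is statistically significant at the 0.05 level.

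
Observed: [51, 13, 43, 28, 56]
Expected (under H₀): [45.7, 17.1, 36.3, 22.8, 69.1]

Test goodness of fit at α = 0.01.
Chi-square goodness of fit test:
H₀: observed counts match expected distribution
H₁: observed counts differ from expected distribution
df = k - 1 = 4
χ² = Σ(O - E)²/E
   = (51 - 45.7)²/45.7 + (13 - 17.1)²/17.1 + (43 - 36.3)²/36.3 + (28 - 22.8)²/22.8 + (56 - 69.1)²/69.1
   = 0.615 + 0.983 + 1.237 + 1.186 + 2.484
   = 6.50
p-value = 0.1646

Since p-value > α = 0.01, we fail to reject H₀.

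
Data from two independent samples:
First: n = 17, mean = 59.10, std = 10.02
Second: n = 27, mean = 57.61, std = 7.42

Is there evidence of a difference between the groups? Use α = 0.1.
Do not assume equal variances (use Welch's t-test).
Welch's two-sample t-test:
H₀: μ₁ = μ₂
H₁: μ₁ ≠ μ₂
s₁²/n₁ = 10.02²/17 = 5.9059,  s₂²/n₂ = 7.42²/27 = 2.0391
SE = √(s₁²/n₁ + s₂²/n₂) = √(5.9059 + 2.0391) = 2.8187
df (Welch-Satterthwaite) = (s₁²/n₁ + s₂²/n₂)² / [(s₁²/n₁)²/(n₁-1) + (s₂²/n₂)²/(n₂-1)] ≈ 26.98
t = (x̄₁ - x̄₂) / SE = (59.10 - 57.61) / 2.8187 = 1.49 / 2.8187 = 0.529
p-value = 0.6014

Since p-value > α = 0.1, we fail to reject H₀.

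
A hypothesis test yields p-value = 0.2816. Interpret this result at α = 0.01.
Since p = 0.2816 > α = 0.01, fail to reject H₀.
There is insufficient evidence to reject the null hypothesis; the result is not statistically significant at the 0.01 level.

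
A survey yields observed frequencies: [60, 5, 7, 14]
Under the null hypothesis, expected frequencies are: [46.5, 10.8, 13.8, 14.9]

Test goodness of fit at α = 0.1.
Chi-square goodness of fit test:
H₀: observed counts match expected distribution
H₁: observed counts differ from expected distribution
df = k - 1 = 3
χ² = Σ(O - E)²/E
   = (60 - 46.5)²/46.5 + (5 - 10.8)²/10.8 + (7 - 13.8)²/13.8 + (14 - 14.9)²/14.9
   = 3.919 + 3.115 + 3.351 + 0.054
   = 10.44
p-value = 0.0152

Since p-value < α = 0.1, we reject H₀.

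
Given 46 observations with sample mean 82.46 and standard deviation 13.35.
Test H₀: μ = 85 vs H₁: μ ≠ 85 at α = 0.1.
One-sample t-test:
H₀: μ = 85
H₁: μ ≠ 85
df = n - 1 = 45
t = (x̄ - μ₀) / (s/√n) = (82.46 - 85) / (13.35/√46) = -1.290
p-value = 0.2035

Since p-value > α = 0.1, we fail to reject H₀.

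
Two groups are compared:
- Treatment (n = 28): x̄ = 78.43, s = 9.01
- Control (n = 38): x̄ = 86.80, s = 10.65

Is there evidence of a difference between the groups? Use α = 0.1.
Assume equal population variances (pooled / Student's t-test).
Student's two-sample t-test (equal variances):
H₀: μ₁ = μ₂
H₁: μ₁ ≠ μ₂
df = n₁ + n₂ - 2 = 64
Pooled variance s_p² = [(n₁-1)s₁² + (n₂-1)s₂²] / (n₁ + n₂ - 2) = [(27)(9.01²) + (37)(10.65²)] / 64 = 99.8202
SE = √(s_p²(1/n₁ + 1/n₂)) = √(99.8202 × (1/28 + 1/38)) = 2.4883
t = (x̄₁ - x̄₂) / SE = (78.43 - 86.80) / 2.4883 = -8.37 / 2.4883 = -3.364
p-value = 0.0013

Since p-value < α = 0.1, we reject H₀.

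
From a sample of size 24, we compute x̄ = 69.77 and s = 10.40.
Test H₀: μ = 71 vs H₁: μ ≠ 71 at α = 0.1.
One-sample t-test:
H₀: μ = 71
H₁: μ ≠ 71
df = n - 1 = 23
t = (x̄ - μ₀) / (s/√n) = (69.77 - 71) / (10.40/√24) = -0.579
p-value = 0.5680

Since p-value > α = 0.1, we fail to reject H₀.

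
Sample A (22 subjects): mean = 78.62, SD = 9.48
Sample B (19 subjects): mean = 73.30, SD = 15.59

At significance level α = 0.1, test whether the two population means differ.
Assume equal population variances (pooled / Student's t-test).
Student's two-sample t-test (equal variances):
H₀: μ₁ = μ₂
H₁: μ₁ ≠ μ₂
df = n₁ + n₂ - 2 = 39
Pooled variance s_p² = [(n₁-1)s₁² + (n₂-1)s₂²] / (n₁ + n₂ - 2) = [(21)(9.48²) + (18)(15.59²)] / 39 = 160.5678
SE = √(s_p²(1/n₁ + 1/n₂)) = √(160.5678 × (1/22 + 1/19)) = 3.9686
t = (x̄₁ - x̄₂) / SE = (78.62 - 73.30) / 3.9686 = 5.32 / 3.9686 = 1.341
p-value = 0.1878

Since p-value > α = 0.1, we fail to reject H₀.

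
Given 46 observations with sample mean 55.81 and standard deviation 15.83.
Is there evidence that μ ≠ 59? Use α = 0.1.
One-sample t-test:
H₀: μ = 59
H₁: μ ≠ 59
df = n - 1 = 45
t = (x̄ - μ₀) / (s/√n) = (55.81 - 59) / (15.83/√46) = -1.367
p-value = 0.1785

Since p-value > α = 0.1, we fail to reject H₀.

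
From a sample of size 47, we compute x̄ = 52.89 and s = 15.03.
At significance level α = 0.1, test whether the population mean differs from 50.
One-sample t-test:
H₀: μ = 50
H₁: μ ≠ 50
df = n - 1 = 46
t = (x̄ - μ₀) / (s/√n) = (52.89 - 50) / (15.03/√47) = 1.318
p-value = 0.1940

Since p-value > α = 0.1, we fail to reject H₀.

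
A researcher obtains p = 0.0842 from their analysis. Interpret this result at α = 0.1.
Since p = 0.0842 < α = 0.1, reject H₀.
There is sufficient evidence to reject the null hypothesis; the result is statistically significant at the 0.1 level.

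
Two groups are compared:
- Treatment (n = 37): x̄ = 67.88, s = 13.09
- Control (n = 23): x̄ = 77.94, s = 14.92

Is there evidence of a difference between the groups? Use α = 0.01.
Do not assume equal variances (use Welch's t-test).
Welch's two-sample t-test:
H₀: μ₁ = μ₂
H₁: μ₁ ≠ μ₂
s₁²/n₁ = 13.09²/37 = 4.6310,  s₂²/n₂ = 14.92²/23 = 9.6785
SE = √(s₁²/n₁ + s₂²/n₂) = √(4.6310 + 9.6785) = 3.7828
df (Welch-Satterthwaite) = (s₁²/n₁ + s₂²/n₂)² / [(s₁²/n₁)²/(n₁-1) + (s₂²/n₂)²/(n₂-1)] ≈ 42.19
t = (x̄₁ - x̄₂) / SE = (67.88 - 77.94) / 3.7828 = -10.06 / 3.7828 = -2.659
p-value = 0.0110

Since p-value > α = 0.01, we fail to reject H₀.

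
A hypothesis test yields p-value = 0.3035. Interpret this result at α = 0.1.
Since p = 0.3035 > α = 0.1, fail to reject H₀.
There is insufficient evidence to reject the null hypothesis; the result is not statistically significant at the 0.1 level.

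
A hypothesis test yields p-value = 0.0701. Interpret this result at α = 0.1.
Since p = 0.0701 < α = 0.1, reject H₀.
There is sufficient evidence to reject the null hypothesis; the result is statistically significant at the 0.1 level.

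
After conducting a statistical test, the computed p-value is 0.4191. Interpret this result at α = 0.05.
Since p = 0.4191 > α = 0.05, fail to reject H₀.
There is insufficient evidence to reject the null hypothesis; the result is not statistically significant at the 0.05 level.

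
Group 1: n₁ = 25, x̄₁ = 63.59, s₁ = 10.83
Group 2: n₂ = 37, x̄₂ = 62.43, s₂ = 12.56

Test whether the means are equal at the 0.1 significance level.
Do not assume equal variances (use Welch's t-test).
Welch's two-sample t-test:
H₀: μ₁ = μ₂
H₁: μ₁ ≠ μ₂
s₁²/n₁ = 10.83²/25 = 4.6916,  s₂²/n₂ = 12.56²/37 = 4.2636
SE = √(s₁²/n₁ + s₂²/n₂) = √(4.6916 + 4.2636) = 2.9925
df (Welch-Satterthwaite) = (s₁²/n₁ + s₂²/n₂)² / [(s₁²/n₁)²/(n₁-1) + (s₂²/n₂)²/(n₂-1)] ≈ 56.39
t = (x̄₁ - x̄₂) / SE = (63.59 - 62.43) / 2.9925 = 1.16 / 2.9925 = 0.388
p-value = 0.6997

Since p-value > α = 0.1, we fail to reject H₀.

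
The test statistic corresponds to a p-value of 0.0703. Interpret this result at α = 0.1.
Since p = 0.0703 < α = 0.1, reject H₀.
There is sufficient evidence to reject the null hypothesis; the result is statistically significant at the 0.1 level.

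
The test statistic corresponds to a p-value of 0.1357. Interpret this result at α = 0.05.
Since p = 0.1357 > α = 0.05, fail to reject H₀.
There is insufficient evidence to reject the null hypothesis; the result is not statistically significant at the 0.05 level.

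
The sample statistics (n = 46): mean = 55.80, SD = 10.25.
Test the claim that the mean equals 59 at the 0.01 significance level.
One-sample t-test:
H₀: μ = 59
H₁: μ ≠ 59
df = n - 1 = 45
t = (x̄ - μ₀) / (s/√n) = (55.80 - 59) / (10.25/√46) = -2.117
p-value = 0.0398

Since p-value > α = 0.01, we fail to reject H₀.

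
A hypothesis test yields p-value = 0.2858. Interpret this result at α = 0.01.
Since p = 0.2858 > α = 0.01, fail to reject H₀.
There is insufficient evidence to reject the null hypothesis; the result is not statistically significant at the 0.01 level.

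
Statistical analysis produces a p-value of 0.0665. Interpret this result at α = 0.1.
Since p = 0.0665 < α = 0.1, reject H₀.
There is sufficient evidence to reject the null hypothesis; the result is statistically significant at the 0.1 level.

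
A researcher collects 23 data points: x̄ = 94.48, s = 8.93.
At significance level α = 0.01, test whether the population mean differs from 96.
One-sample t-test:
H₀: μ = 96
H₁: μ ≠ 96
df = n - 1 = 22
t = (x̄ - μ₀) / (s/√n) = (94.48 - 96) / (8.93/√23) = -0.816
p-value = 0.4231

Since p-value > α = 0.01, we fail to reject H₀.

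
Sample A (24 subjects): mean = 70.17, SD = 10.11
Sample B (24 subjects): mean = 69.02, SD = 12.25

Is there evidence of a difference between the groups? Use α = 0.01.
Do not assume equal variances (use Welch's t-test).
Welch's two-sample t-test:
H₀: μ₁ = μ₂
H₁: μ₁ ≠ μ₂
s₁²/n₁ = 10.11²/24 = 4.2588,  s₂²/n₂ = 12.25²/24 = 6.2526
SE = √(s₁²/n₁ + s₂²/n₂) = √(4.2588 + 6.2526) = 3.2421
df (Welch-Satterthwaite) = (s₁²/n₁ + s₂²/n₂)² / [(s₁²/n₁)²/(n₁-1) + (s₂²/n₂)²/(n₂-1)] ≈ 44.40
t = (x̄₁ - x̄₂) / SE = (70.17 - 69.02) / 3.2421 = 1.15 / 3.2421 = 0.355
p-value = 0.7245

Since p-value > α = 0.01, we fail to reject H₀.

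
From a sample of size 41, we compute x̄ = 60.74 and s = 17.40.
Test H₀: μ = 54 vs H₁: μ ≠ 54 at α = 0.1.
One-sample t-test:
H₀: μ = 54
H₁: μ ≠ 54
df = n - 1 = 40
t = (x̄ - μ₀) / (s/√n) = (60.74 - 54) / (17.40/√41) = 2.480
p-value = 0.0174

Since p-value < α = 0.1, we reject H₀.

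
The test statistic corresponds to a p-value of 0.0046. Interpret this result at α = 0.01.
Since p = 0.0046 < α = 0.01, reject H₀.
There is sufficient evidence to reject the null hypothesis; the result is statistically significant at the 0.01 level.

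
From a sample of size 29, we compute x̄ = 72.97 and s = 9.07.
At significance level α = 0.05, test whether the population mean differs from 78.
One-sample t-test:
H₀: μ = 78
H₁: μ ≠ 78
df = n - 1 = 28
t = (x̄ - μ₀) / (s/√n) = (72.97 - 78) / (9.07/√29) = -2.986
p-value = 0.0058

Since p-value < α = 0.05, we reject H₀.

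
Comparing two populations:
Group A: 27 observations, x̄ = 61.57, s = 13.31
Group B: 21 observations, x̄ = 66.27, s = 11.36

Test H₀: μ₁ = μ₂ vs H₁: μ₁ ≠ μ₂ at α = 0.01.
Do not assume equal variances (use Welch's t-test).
Welch's two-sample t-test:
H₀: μ₁ = μ₂
H₁: μ₁ ≠ μ₂
s₁²/n₁ = 13.31²/27 = 6.5613,  s₂²/n₂ = 11.36²/21 = 6.1452
SE = √(s₁²/n₁ + s₂²/n₂) = √(6.5613 + 6.1452) = 3.5646
df (Welch-Satterthwaite) = (s₁²/n₁ + s₂²/n₂)² / [(s₁²/n₁)²/(n₁-1) + (s₂²/n₂)²/(n₂-1)] ≈ 45.56
t = (x̄₁ - x̄₂) / SE = (61.57 - 66.27) / 3.5646 = -4.70 / 3.5646 = -1.319
p-value = 0.1939

Since p-value > α = 0.01, we fail to reject H₀.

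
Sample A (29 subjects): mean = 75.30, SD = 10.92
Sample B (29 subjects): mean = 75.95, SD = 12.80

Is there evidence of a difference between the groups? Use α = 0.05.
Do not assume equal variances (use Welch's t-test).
Welch's two-sample t-test:
H₀: μ₁ = μ₂
H₁: μ₁ ≠ μ₂
s₁²/n₁ = 10.92²/29 = 4.1119,  s₂²/n₂ = 12.80²/29 = 5.6497
SE = √(s₁²/n₁ + s₂²/n₂) = √(4.1119 + 5.6497) = 3.1244
df (Welch-Satterthwaite) = (s₁²/n₁ + s₂²/n₂)² / [(s₁²/n₁)²/(n₁-1) + (s₂²/n₂)²/(n₂-1)] ≈ 54.64
t = (x̄₁ - x̄₂) / SE = (75.30 - 75.95) / 3.1244 = -0.65 / 3.1244 = -0.208
p-value = 0.8360

Since p-value > α = 0.05, we fail to reject H₀.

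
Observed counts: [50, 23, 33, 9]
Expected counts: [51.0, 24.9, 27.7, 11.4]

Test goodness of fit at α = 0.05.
Chi-square goodness of fit test:
H₀: observed counts match expected distribution
H₁: observed counts differ from expected distribution
df = k - 1 = 3
χ² = Σ(O - E)²/E
   = (50 - 51.0)²/51.0 + (23 - 24.9)²/24.9 + (33 - 27.7)²/27.7 + (9 - 11.4)²/11.4
   = 0.020 + 0.145 + 1.014 + 0.505
   = 1.68
p-value = 0.6405

Since p-value > α = 0.05, we fail to reject H₀.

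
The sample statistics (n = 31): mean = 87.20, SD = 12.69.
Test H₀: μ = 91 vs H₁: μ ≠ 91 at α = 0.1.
One-sample t-test:
H₀: μ = 91
H₁: μ ≠ 91
df = n - 1 = 30
t = (x̄ - μ₀) / (s/√n) = (87.20 - 91) / (12.69/√31) = -1.667
p-value = 0.1059

Since p-value > α = 0.1, we fail to reject H₀.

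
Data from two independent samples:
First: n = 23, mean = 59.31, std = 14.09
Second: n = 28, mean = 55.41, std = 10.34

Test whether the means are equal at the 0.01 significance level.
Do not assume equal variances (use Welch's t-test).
Welch's two-sample t-test:
H₀: μ₁ = μ₂
H₁: μ₁ ≠ μ₂
s₁²/n₁ = 14.09²/23 = 8.6317,  s₂²/n₂ = 10.34²/28 = 3.8184
SE = √(s₁²/n₁ + s₂²/n₂) = √(8.6317 + 3.8184) = 3.5285
df (Welch-Satterthwaite) = (s₁²/n₁ + s₂²/n₂)² / [(s₁²/n₁)²/(n₁-1) + (s₂²/n₂)²/(n₂-1)] ≈ 39.48
t = (x̄₁ - x̄₂) / SE = (59.31 - 55.41) / 3.5285 = 3.90 / 3.5285 = 1.105
p-value = 0.2757

Since p-value > α = 0.01, we fail to reject H₀.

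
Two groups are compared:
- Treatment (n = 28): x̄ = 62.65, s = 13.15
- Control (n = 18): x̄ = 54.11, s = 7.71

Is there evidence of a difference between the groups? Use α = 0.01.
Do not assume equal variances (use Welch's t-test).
Welch's two-sample t-test:
H₀: μ₁ = μ₂
H₁: μ₁ ≠ μ₂
s₁²/n₁ = 13.15²/28 = 6.1758,  s₂²/n₂ = 7.71²/18 = 3.3024
SE = √(s₁²/n₁ + s₂²/n₂) = √(6.1758 + 3.3024) = 3.0787
df (Welch-Satterthwaite) = (s₁²/n₁ + s₂²/n₂)² / [(s₁²/n₁)²/(n₁-1) + (s₂²/n₂)²/(n₂-1)] ≈ 43.73
t = (x̄₁ - x̄₂) / SE = (62.65 - 54.11) / 3.0787 = 8.54 / 3.0787 = 2.774
p-value = 0.0081

Since p-value < α = 0.01, we reject H₀.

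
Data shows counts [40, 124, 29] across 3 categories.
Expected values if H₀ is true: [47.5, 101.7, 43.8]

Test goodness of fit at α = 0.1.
Chi-square goodness of fit test:
H₀: observed counts match expected distribution
H₁: observed counts differ from expected distribution
df = k - 1 = 2
χ² = Σ(O - E)²/E
   = (40 - 47.5)²/47.5 + (124 - 101.7)²/101.7 + (29 - 43.8)²/43.8
   = 1.184 + 4.890 + 5.001
   = 11.07
p-value = 0.0039

Since p-value < α = 0.1, we reject H₀.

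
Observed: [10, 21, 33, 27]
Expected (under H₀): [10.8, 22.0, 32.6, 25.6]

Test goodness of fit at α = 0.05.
Chi-square goodness of fit test:
H₀: observed counts match expected distribution
H₁: observed counts differ from expected distribution
df = k - 1 = 3
χ² = Σ(O - E)²/E
   = (10 - 10.8)²/10.8 + (21 - 22.0)²/22.0 + (33 - 32.6)²/32.6 + (27 - 25.6)²/25.6
   = 0.059 + 0.045 + 0.005 + 0.077
   = 0.19
p-value = 0.9798

Since p-value > α = 0.05, we fail to reject H₀.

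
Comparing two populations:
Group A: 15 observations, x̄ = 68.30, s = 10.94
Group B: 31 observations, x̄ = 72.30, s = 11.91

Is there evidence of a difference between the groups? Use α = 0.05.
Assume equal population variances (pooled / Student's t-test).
Student's two-sample t-test (equal variances):
H₀: μ₁ = μ₂
H₁: μ₁ ≠ μ₂
df = n₁ + n₂ - 2 = 44
Pooled variance s_p² = [(n₁-1)s₁² + (n₂-1)s₂²] / (n₁ + n₂ - 2) = [(14)(10.94²) + (30)(11.91²)] / 44 = 134.7958
SE = √(s_p²(1/n₁ + 1/n₂)) = √(134.7958 × (1/15 + 1/31)) = 3.6517
t = (x̄₁ - x̄₂) / SE = (68.30 - 72.30) / 3.6517 = -4.00 / 3.6517 = -1.095
p-value = 0.2793

Since p-value > α = 0.05, we fail to reject H₀.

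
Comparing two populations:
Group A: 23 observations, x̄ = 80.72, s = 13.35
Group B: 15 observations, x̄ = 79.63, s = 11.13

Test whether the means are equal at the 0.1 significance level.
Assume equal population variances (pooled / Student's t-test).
Student's two-sample t-test (equal variances):
H₀: μ₁ = μ₂
H₁: μ₁ ≠ μ₂
df = n₁ + n₂ - 2 = 36
Pooled variance s_p² = [(n₁-1)s₁² + (n₂-1)s₂²] / (n₁ + n₂ - 2) = [(22)(13.35²) + (14)(11.13²)] / 36 = 157.0881
SE = √(s_p²(1/n₁ + 1/n₂)) = √(157.0881 × (1/23 + 1/15)) = 4.1596
t = (x̄₁ - x̄₂) / SE = (80.72 - 79.63) / 4.1596 = 1.09 / 4.1596 = 0.262
p-value = 0.7948

Since p-value > α = 0.1, we fail to reject H₀.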